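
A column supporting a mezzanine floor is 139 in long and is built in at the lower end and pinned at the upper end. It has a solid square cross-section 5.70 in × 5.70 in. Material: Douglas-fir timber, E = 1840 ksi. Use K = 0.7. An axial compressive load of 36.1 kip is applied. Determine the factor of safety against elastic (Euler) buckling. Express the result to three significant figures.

n ≈ 4.67

I = a⁴/12 = 5.70⁴/12 = 87.97 in⁴
Effective length L_e = K·L = 0.7 × 139 = 97.30 in
P_cr = π²EI / L_e² = π² × 1840×10³ × 87.97 / 97.30² = 1.687×10^5 lb
Factor of safety n = P_cr / P = 168.74 / 36.1 = 4.67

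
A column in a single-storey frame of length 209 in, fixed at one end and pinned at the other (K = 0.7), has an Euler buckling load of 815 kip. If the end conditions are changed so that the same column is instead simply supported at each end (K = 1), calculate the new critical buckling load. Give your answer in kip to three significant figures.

P_cr ∝ 1/K², so P_cr,new = P_cr,old × (K_old/K_new)² = 815 × (0.7/1)²
= 815 × 0.4900 = 399 kip

P_cr ≈ 399 kip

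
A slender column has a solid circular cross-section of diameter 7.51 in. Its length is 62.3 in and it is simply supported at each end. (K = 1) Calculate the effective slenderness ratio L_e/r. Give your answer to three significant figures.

I = πd⁴/64 = π×7.51⁴/64 = 156.1 in⁴
A = 44.30 in²;  r_min = √(I/A) = √(156.1/44.30) = 1.878 in
L_e = K·L = 1 × 62.3 = 62.30 in
λ = L_e / r_min = 62.300 / 1.878 = 33.2

λ ≈ 33.2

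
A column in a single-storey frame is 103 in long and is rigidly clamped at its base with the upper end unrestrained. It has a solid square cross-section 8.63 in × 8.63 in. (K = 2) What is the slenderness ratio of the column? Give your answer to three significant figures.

λ ≈ 82.7

I = a⁴/12 = 8.63⁴/12 = 462.2 in⁴
A = 74.48 in²;  r_min = √(I/A) = √(462.2/74.48) = 2.491 in
L_e = K·L = 2 × 103 = 206.0 in
λ = L_e / r_min = 206.00 / 2.491 = 82.7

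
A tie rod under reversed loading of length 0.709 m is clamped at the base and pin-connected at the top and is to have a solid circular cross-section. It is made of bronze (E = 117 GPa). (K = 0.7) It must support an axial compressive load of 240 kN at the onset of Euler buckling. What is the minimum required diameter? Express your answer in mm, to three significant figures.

d ≈ 32.0 mm

L_e = K·L = 0.7 × 0.709 = 0.4963 m
Required I = P_cr·L_e²/(π²E) = 2.400×10^5 × 0.4963² / (π² × 1.17×10^11) = 5.119×10^-8 m⁴
I_req = 5.119×10^4 mm⁴
Solid circle: I = πd⁴/64  ⇒  d = (64I/π)^(1/4) = (64×5.119×10^4/π)^(1/4) = 32.0 mm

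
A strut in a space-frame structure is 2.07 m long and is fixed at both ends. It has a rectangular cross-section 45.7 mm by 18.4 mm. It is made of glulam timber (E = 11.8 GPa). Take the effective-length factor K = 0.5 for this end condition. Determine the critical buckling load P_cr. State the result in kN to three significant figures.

Buckling occurs about the weak axis: I_min = h·b³/12 with b = 18.4 mm (the shorter side).
I_min = 45.7×18.4³/12 = 2.372×10^4 mm⁴
I = 2.372×10^4 mm⁴ = 2.372×10^-8 m⁴
Effective length L_e = K·L = 0.5 × 2.07 = 1.035 m
P_cr = π²EI / L_e² = π² × 11.8×10⁹ × 2.372×10^-8 / 1.035² = 2.579×10^3 N

P_cr ≈ 2.58 kN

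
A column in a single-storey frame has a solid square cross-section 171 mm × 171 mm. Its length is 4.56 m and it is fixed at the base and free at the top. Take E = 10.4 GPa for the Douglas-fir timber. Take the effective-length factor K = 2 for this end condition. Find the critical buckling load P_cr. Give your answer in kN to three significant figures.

I = a⁴/12 = 171⁴/12 = 7.125×10^7 mm⁴
I = 7.125×10^7 mm⁴ = 7.125×10^-5 m⁴
Effective length L_e = K·L = 2 × 4.56 = 9.120 m
P_cr = π²EI / L_e² = π² × 10.4×10⁹ × 7.125×10^-5 / 9.120² = 8.793×10^4 N

P_cr ≈ 87.9 kN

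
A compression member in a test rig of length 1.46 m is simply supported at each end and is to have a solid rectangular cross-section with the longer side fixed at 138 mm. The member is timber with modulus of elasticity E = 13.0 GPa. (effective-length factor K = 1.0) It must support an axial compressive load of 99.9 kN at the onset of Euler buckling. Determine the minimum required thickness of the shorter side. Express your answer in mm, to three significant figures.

L_e = K·L = 1 × 1.46 = 1.460 m
Required I = P_cr·L_e²/(π²E) = 9.990×10^4 × 1.460² / (π² × 1.30×10^10) = 1.660×10^-6 m⁴
I_req = 1.660×10^6 mm⁴
Rectangle, weak axis: I_min = h·b³/12 with h = 138 mm fixed  ⇒  b = (12I/h)^(1/3) = 52.5 mm

b ≈ 52.5 mm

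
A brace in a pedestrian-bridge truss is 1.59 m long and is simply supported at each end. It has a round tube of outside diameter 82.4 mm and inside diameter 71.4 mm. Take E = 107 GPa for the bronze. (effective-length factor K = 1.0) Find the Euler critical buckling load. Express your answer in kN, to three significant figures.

P_cr ≈ 412 kN

d_o = 82.4 mm, d_i = 71.4 mm
I = π(d_o⁴ − d_i⁴)/64 = π(82.4⁴ − 71.40⁴)/64 = 9.872×10^5 mm⁴
I = 9.872×10^5 mm⁴ = 9.872×10^-7 m⁴
Effective length L_e = K·L = 1 × 1.59 = 1.590 m
P_cr = π²EI / L_e² = π² × 107×10⁹ × 9.872×10^-7 / 1.590² = 4.124×10^5 N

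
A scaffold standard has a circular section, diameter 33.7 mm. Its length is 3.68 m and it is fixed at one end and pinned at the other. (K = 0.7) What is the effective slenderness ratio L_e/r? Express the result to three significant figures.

For a solid circle r = d/4 = 33.7/4 = 8.425 mm
L_e = K·L = 0.7 × 3.68 m = 2.576 m = 2576.0 mm
λ = L_e / r_min = 2576.0 / 8.425 = 306

λ ≈ 306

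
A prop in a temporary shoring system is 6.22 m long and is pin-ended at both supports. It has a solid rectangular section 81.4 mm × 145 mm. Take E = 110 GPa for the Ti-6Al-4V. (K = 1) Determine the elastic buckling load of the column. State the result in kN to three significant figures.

Buckling occurs about the weak axis: I_min = h·b³/12 with b = 81.4 mm (the shorter side).
I_min = 145×81.4³/12 = 6.517×10^6 mm⁴
I = 6.517×10^6 mm⁴ = 6.517×10^-6 m⁴
Effective length L_e = K·L = 1 × 6.22 = 6.220 m
P_cr = π²EI / L_e² = π² × 110×10⁹ × 6.517×10^-6 / 6.220² = 1.829×10^5 N

P_cr ≈ 183 kN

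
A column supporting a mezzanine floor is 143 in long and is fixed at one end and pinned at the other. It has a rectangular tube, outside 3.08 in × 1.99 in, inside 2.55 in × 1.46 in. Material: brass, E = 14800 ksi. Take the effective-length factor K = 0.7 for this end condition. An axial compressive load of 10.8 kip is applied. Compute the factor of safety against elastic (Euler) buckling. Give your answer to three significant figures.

n ≈ 1.84

Weak-axis I_min = (h_o·b_o³ − h_i·b_i³)/12 with b_o = 1.99, b_i = 1.460 in (shorter outer/inner sides).
I_min = (3.08×1.99³ − 2.550×1.460³)/12 = 1.361 in⁴
Effective length L_e = K·L = 0.7 × 143 = 100.1 in
P_cr = π²EI / L_e² = π² × 14800×10³ × 1.361 / 100.1² = 1.985×10^4 lb
Factor of safety n = P_cr / P = 19.846 / 10.8 = 1.84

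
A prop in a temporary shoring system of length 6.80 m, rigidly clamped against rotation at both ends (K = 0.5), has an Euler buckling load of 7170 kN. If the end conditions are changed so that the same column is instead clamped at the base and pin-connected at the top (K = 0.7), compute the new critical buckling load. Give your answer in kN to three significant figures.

P_cr ∝ 1/K², so P_cr,new = P_cr,old × (K_old/K_new)² = 7170 × (0.5/0.7)²
= 7170 × 0.5102 = 3660 kN

P_cr ≈ 3660 kN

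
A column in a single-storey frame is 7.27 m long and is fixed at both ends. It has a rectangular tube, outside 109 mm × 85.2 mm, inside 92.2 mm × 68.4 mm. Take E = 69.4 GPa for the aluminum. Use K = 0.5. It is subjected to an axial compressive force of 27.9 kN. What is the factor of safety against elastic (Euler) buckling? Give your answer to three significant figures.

Weak-axis I_min = (h_o·b_o³ − h_i·b_i³)/12 with b_o = 85.2, b_i = 68.40 mm (shorter outer/inner sides).
I_min = (109×85.2³ − 92.20×68.40³)/12 = 3.159×10^6 mm⁴
I = 3.159×10^6 mm⁴ = 3.159×10^-6 m⁴
Effective length L_e = K·L = 0.5 × 7.27 = 3.635 m
P_cr = π²EI / L_e² = π² × 69.4×10⁹ × 3.159×10^-6 / 3.635² = 1.638×10^5 N
Factor of safety n = P_cr / P = 163.76 / 27.9 = 5.87

n ≈ 5.87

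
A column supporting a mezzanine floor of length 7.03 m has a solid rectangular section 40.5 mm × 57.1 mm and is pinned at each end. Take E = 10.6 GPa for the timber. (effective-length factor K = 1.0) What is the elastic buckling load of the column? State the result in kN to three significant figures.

Buckling occurs about the weak axis: I_min = h·b³/12 with b = 40.5 mm (the shorter side).
I_min = 57.1×40.5³/12 = 3.161×10^5 mm⁴
I = 3.161×10^5 mm⁴ = 3.161×10^-7 m⁴
Effective length L_e = K·L = 1 × 7.03 = 7.030 m
P_cr = π²EI / L_e² = π² × 10.6×10⁹ × 3.161×10^-7 / 7.030² = 669.1 N

P_cr ≈ 0.669 kN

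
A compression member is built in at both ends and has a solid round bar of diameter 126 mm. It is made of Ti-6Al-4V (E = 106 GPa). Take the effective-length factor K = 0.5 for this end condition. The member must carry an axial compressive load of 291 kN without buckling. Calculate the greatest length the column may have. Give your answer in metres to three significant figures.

I = πd⁴/64 = π×126⁴/64 = 1.237×10^7 mm⁴
I = 1.237×10^-5 m⁴
At the buckling limit P_cr = P = 2.910×10^5 N
From P_cr = π²EI/(K·L)²:  L = (1/K)·√(π²EI/P_cr) = (1/0.5)·√(π²×1.06×10^11×1.237×10^-5/2.910×10^5)
L = 13.3 m

L_max ≈ 13.3 m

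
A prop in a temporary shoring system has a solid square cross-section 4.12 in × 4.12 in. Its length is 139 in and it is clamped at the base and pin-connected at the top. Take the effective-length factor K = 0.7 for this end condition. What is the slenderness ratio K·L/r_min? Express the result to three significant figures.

For a square r = a/√12 = 4.12/√12 = 1.189 in
L_e = K·L = 0.7 × 139 = 97.30 in
λ = L_e / r_min = 97.300 / 1.189 = 81.8

λ ≈ 81.8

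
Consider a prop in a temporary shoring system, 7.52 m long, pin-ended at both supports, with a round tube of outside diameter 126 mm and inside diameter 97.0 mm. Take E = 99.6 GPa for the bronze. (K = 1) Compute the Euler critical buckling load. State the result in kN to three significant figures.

P_cr ≈ 140 kN

d_o = 126 mm, d_i = 97.0 mm
I = π(d_o⁴ − d_i⁴)/64 = π(126⁴ − 97.00⁴)/64 = 8.027×10^6 mm⁴
I = 8.027×10^6 mm⁴ = 8.027×10^-6 m⁴
Effective length L_e = K·L = 1 × 7.52 = 7.520 m
P_cr = π²EI / L_e² = π² × 99.6×10⁹ × 8.027×10^-6 / 7.520² = 1.395×10^5 N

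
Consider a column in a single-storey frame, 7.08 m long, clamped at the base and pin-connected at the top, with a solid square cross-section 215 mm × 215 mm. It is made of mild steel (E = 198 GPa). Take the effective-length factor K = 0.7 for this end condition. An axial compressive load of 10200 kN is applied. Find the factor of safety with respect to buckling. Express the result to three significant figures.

I = a⁴/12 = 215⁴/12 = 1.781×10^8 mm⁴
I = 1.781×10^8 mm⁴ = 1.781×10^-4 m⁴
Effective length L_e = K·L = 0.7 × 7.08 = 4.956 m
P_cr = π²EI / L_e² = π² × 198×10⁹ × 1.781×10^-4 / 4.956² = 1.417×10^7 N
Factor of safety n = P_cr / P = 14167 / 10200 = 1.39

n ≈ 1.39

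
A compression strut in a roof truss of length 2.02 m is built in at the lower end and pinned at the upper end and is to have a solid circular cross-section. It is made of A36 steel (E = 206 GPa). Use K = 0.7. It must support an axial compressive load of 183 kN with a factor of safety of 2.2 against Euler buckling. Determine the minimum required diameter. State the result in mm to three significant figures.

Required P_cr = n·P = 2.2 × 183 = 402.6 kN
L_e = K·L = 0.7 × 2.02 = 1.414 m
Required I = P_cr·L_e²/(π²E) = 4.026×10^5 × 1.414² / (π² × 2.06×10^11) = 3.959×10^-7 m⁴
I_req = 3.959×10^5 mm⁴
Solid circle: I = πd⁴/64  ⇒  d = (64I/π)^(1/4) = (64×3.959×10^5/π)^(1/4) = 53.3 mm

d ≈ 53.3 mm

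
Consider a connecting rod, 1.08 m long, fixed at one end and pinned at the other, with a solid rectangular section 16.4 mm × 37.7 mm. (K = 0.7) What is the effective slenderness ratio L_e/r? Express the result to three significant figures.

λ ≈ 160

Buckling occurs about the weak axis: I_min = h·b³/12 with b = 16.4 mm (the shorter side).
I_min = 37.7×16.4³/12 = 1.386×10^4 mm⁴
A = 618.3 mm²;  r_min = √(I/A) = √(1.386×10^4/618.3) = 4.734 mm
L_e = K·L = 0.7 × 1.08 m = 0.7560 m = 756.00 mm
λ = L_e / r_min = 756.00 / 4.734 = 160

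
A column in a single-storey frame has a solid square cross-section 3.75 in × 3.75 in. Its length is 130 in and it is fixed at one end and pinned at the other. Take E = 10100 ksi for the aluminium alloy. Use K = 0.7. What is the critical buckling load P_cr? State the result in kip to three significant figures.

I = a⁴/12 = 3.75⁴/12 = 16.48 in⁴
Effective length L_e = K·L = 0.7 × 130 = 91.00 in
P_cr = π²EI / L_e² = π² × 10100×10³ × 16.48 / 91.00² = 1.984×10^5 lb

P_cr ≈ 198 kip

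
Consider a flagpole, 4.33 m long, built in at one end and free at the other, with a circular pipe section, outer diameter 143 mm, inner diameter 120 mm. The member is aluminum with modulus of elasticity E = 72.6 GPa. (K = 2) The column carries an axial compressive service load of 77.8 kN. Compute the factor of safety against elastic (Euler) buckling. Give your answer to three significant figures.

d_o = 143 mm, d_i = 120 mm
I = π(d_o⁴ − d_i⁴)/64 = π(143⁴ − 120.0⁴)/64 = 1.035×10^7 mm⁴
I = 1.035×10^7 mm⁴ = 1.035×10^-5 m⁴
Effective length L_e = K·L = 2 × 4.33 = 8.660 m
P_cr = π²EI / L_e² = π² × 72.6×10⁹ × 1.035×10^-5 / 8.660² = 9.887×10^4 N
Factor of safety n = P_cr / P = 98.865 / 77.8 = 1.27

n ≈ 1.27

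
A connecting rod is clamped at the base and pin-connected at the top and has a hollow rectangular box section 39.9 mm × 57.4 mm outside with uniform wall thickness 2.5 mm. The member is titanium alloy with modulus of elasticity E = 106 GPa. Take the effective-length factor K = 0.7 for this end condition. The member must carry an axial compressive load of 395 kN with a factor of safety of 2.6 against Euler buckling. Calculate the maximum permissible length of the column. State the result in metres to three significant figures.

Inner dimensions: h_i = 57.4 − 2×2.5 = 52.40 mm, b_i = 39.9 − 2×2.5 = 34.90 mm
Weak-axis I_min = (h_o·b_o³ − h_i·b_i³)/12 with b_o = 39.9, b_i = 34.90 mm (shorter outer/inner sides).
I_min = (57.4×39.9³ − 52.40×34.90³)/12 = 1.182×10^5 mm⁴
I = 1.182×10^-7 m⁴
Required critical load P_cr = n·P = 2.6 × 395 = 1027 kN = 1.027×10^6 N
From P_cr = π²EI/(K·L)²:  L = (1/K)·√(π²EI/P_cr) = (1/0.7)·√(π²×1.06×10^11×1.182×10^-7/1.027×10^6)
L = 0.496 m

L_max ≈ 0.496 m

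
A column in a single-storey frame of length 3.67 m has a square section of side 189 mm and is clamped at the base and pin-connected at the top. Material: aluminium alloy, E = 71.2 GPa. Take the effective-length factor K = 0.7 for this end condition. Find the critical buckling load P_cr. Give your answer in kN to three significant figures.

I = a⁴/12 = 189⁴/12 = 1.063×10^8 mm⁴
I = 1.063×10^8 mm⁴ = 1.063×10^-4 m⁴
Effective length L_e = K·L = 0.7 × 3.67 = 2.569 m
P_cr = π²EI / L_e² = π² × 71.2×10⁹ × 1.063×10^-4 / 2.569² = 1.132×10^7 N

P_cr ≈ 11300 kN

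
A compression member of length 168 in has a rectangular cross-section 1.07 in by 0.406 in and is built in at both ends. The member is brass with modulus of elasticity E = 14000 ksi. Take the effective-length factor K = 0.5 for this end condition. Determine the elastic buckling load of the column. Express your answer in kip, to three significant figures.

Buckling occurs about the weak axis: I_min = h·b³/12 with b = 0.406 in (the shorter side).
I_min = 1.07×0.406³/12 = 5.967×10^-3 in⁴
Effective length L_e = K·L = 0.5 × 168 = 84.00 in
P_cr = π²EI / L_e² = π² × 14000×10³ × 5.967×10^-3 / 84.00² = 116.9 lb

P_cr ≈ 0.117 kip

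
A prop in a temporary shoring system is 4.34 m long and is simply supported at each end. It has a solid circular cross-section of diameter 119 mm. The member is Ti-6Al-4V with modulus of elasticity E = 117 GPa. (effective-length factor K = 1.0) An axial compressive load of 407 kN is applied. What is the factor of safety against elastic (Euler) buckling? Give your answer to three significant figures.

n ≈ 1.48

I = πd⁴/64 = π×119⁴/64 = 9.844×10^6 mm⁴
I = 9.844×10^6 mm⁴ = 9.844×10^-6 m⁴
Effective length L_e = K·L = 1 × 4.34 = 4.340 m
P_cr = π²EI / L_e² = π² × 117×10⁹ × 9.844×10^-6 / 4.340² = 6.035×10^5 N
Factor of safety n = P_cr / P = 603.48 / 407 = 1.48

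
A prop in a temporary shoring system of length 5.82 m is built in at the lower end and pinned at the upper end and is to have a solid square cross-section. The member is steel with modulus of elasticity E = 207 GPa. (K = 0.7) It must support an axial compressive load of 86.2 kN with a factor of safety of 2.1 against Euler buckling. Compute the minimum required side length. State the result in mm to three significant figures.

Required P_cr = n·P = 2.1 × 86.2 = 181.0 kN
L_e = K·L = 0.7 × 5.82 = 4.074 m
Required I = P_cr·L_e²/(π²E) = 1.810×10^5 × 4.074² / (π² × 2.07×10^11) = 1.471×10^-6 m⁴
I_req = 1.471×10^6 mm⁴
Solid square: I = a⁴/12  ⇒  a = (12I)^(1/4) = (12×1.471×10^6)^(1/4) = 64.8 mm

a ≈ 64.8 mm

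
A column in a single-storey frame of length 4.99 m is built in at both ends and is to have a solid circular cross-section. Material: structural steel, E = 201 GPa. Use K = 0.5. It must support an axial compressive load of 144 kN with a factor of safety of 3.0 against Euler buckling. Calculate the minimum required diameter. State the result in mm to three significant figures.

d ≈ 72.5 mm

Required P_cr = n·P = 3.0 × 144 = 432.0 kN
L_e = K·L = 0.5 × 4.99 = 2.495 m
Required I = P_cr·L_e²/(π²E) = 4.320×10^5 × 2.495² / (π² × 2.01×10^11) = 1.356×10^-6 m⁴
I_req = 1.356×10^6 mm⁴
Solid circle: I = πd⁴/64  ⇒  d = (64I/π)^(1/4) = (64×1.356×10^6/π)^(1/4) = 72.5 mm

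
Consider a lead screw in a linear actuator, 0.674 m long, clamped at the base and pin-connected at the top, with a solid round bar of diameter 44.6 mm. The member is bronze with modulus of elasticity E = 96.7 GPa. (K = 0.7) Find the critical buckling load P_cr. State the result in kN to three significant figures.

P_cr ≈ 833 kN

I = πd⁴/64 = π×44.6⁴/64 = 1.942×10^5 mm⁴
I = 1.942×10^5 mm⁴ = 1.942×10^-7 m⁴
Effective length L_e = K·L = 0.7 × 0.674 = 0.4718 m
P_cr = π²EI / L_e² = π² × 96.7×10⁹ × 1.942×10^-7 / 0.4718² = 8.328×10^5 N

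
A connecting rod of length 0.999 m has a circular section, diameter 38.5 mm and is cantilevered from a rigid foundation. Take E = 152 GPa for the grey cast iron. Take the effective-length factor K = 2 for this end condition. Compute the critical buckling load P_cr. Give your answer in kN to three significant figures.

P_cr ≈ 40.5 kN

I = πd⁴/64 = π×38.5⁴/64 = 1.078×10^5 mm⁴
I = 1.078×10^5 mm⁴ = 1.078×10^-7 m⁴
Effective length L_e = K·L = 2 × 0.999 = 1.998 m
P_cr = π²EI / L_e² = π² × 152×10⁹ × 1.078×10^-7 / 1.998² = 4.053×10^4 N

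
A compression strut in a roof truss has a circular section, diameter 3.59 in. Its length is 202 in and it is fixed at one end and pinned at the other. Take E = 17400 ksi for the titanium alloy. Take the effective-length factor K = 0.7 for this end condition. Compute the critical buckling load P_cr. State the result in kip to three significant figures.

P_cr ≈ 70.0 kip

I = πd⁴/64 = π×3.59⁴/64 = 8.154 in⁴
Effective length L_e = K·L = 0.7 × 202 = 141.4 in
P_cr = π²EI / L_e² = π² × 17400×10³ × 8.154 / 141.4² = 7.003×10^4 lb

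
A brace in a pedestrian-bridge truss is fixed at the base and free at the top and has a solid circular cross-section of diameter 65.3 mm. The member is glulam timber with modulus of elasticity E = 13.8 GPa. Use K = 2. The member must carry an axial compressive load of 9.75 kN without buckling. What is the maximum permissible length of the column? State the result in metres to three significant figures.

I = πd⁴/64 = π×65.3⁴/64 = 8.925×10^5 mm⁴
I = 8.925×10^-7 m⁴
At the buckling limit P_cr = P = 9.750×10^3 N
From P_cr = π²EI/(K·L)²:  L = (1/K)·√(π²EI/P_cr) = (1/2)·√(π²×1.38×10^10×8.925×10^-7/9.750×10^3)
L = 1.77 m

L_max ≈ 1.77 m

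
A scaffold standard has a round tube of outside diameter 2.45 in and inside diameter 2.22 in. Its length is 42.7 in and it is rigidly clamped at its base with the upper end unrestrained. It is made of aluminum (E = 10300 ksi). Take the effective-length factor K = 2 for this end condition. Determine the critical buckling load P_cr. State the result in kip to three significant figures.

P_cr ≈ 8.03 kip

d_o = 2.45 in, d_i = 2.22 in
I = π(d_o⁴ − d_i⁴)/64 = π(2.45⁴ − 2.220⁴)/64 = 0.5763 in⁴
Effective length L_e = K·L = 2 × 42.7 = 85.40 in
P_cr = π²EI / L_e² = π² × 10300×10³ × 0.5763 / 85.40² = 8.033×10^3 lb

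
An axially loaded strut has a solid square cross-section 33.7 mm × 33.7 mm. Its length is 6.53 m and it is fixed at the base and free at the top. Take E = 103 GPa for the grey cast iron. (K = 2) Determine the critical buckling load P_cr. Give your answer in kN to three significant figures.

P_cr ≈ 0.641 kN

I = a⁴/12 = 33.7⁴/12 = 1.075×10^5 mm⁴
I = 1.075×10^5 mm⁴ = 1.075×10^-7 m⁴
Effective length L_e = K·L = 2 × 6.53 = 13.06 m
P_cr = π²EI / L_e² = π² × 103×10⁹ × 1.075×10^-7 / 13.06² = 640.6 N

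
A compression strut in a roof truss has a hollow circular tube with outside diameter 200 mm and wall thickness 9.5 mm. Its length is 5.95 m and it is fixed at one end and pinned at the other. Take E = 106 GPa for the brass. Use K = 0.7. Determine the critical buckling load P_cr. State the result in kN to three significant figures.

P_cr ≈ 1560 kN

Inner diameter d_i = 200 − 2×9.5 = 181.0 mm
I = π(d_o⁴ − d_i⁴)/64 = π(200⁴ − 181.0⁴)/64 = 2.586×10^7 mm⁴
I = 2.586×10^7 mm⁴ = 2.586×10^-5 m⁴
Effective length L_e = K·L = 0.7 × 5.95 = 4.165 m
P_cr = π²EI / L_e² = π² × 106×10⁹ × 2.586×10^-5 / 4.165² = 1.559×10^6 N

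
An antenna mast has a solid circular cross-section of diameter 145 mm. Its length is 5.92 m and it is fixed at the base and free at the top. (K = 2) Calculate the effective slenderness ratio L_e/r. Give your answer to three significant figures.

λ ≈ 327

For a solid circle r = d/4 = 145/4 = 36.25 mm
L_e = K·L = 2 × 5.92 m = 11.84 m = 11840 mm
λ = L_e / r_min = 11840 / 36.25 = 327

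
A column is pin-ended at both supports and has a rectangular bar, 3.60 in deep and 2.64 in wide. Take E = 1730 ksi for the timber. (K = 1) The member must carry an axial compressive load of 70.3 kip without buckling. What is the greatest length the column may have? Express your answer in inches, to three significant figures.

Buckling occurs about the weak axis: I_min = h·b³/12 with b = 2.64 in (the shorter side).
I_min = 3.60×2.64³/12 = 5.520 in⁴
At the buckling limit P_cr = P = 7.030×10^4 lb
From P_cr = π²EI/(K·L)²:  L = (1/K)·√(π²EI/P_cr) = (1/1)·√(π²×1.73×10^6×5.520/7.030×10^4)
L = 36.6 in

L_max ≈ 36.6 in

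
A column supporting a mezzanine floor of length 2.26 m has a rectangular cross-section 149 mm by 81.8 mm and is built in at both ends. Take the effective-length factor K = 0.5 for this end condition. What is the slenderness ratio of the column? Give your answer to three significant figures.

λ ≈ 47.9

For a rectangle r_min = b/√12 = 81.8/√12 = 23.61 mm
L_e = K·L = 0.5 × 2.26 m = 1.130 m = 1130.0 mm
λ = L_e / r_min = 1130.0 / 23.61 = 47.9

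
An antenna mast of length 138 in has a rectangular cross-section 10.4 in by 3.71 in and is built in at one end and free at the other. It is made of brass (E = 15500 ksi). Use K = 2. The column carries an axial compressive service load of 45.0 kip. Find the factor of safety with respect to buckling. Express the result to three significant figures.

n ≈ 1.98

Buckling occurs about the weak axis: I_min = h·b³/12 with b = 3.71 in (the shorter side).
I_min = 10.4×3.71³/12 = 44.26 in⁴
Effective length L_e = K·L = 2 × 138 = 276.0 in
P_cr = π²EI / L_e² = π² × 15500×10³ × 44.26 / 276.0² = 8.888×10^4 lb
Factor of safety n = P_cr / P = 88.877 / 45.0 = 1.98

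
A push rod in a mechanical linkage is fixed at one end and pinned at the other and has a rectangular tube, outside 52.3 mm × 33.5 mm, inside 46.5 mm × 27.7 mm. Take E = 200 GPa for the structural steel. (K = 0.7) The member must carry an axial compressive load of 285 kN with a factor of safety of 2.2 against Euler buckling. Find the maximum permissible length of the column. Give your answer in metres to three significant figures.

Weak-axis I_min = (h_o·b_o³ − h_i·b_i³)/12 with b_o = 33.5, b_i = 27.70 mm (shorter outer/inner sides).
I_min = (52.3×33.5³ − 46.50×27.70³)/12 = 8.149×10^4 mm⁴
I = 8.149×10^-8 m⁴
Required critical load P_cr = n·P = 2.2 × 285 = 627.0 kN = 6.270×10^5 N
From P_cr = π²EI/(K·L)²:  L = (1/K)·√(π²EI/P_cr) = (1/0.7)·√(π²×2.00×10^11×8.149×10^-8/6.270×10^5)
L = 0.724 m

L_max ≈ 0.724 m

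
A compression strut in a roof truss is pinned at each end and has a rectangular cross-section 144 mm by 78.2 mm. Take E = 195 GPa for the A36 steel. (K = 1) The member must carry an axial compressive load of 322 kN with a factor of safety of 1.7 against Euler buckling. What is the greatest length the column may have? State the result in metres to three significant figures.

L_max ≈ 4.49 m

Buckling occurs about the weak axis: I_min = h·b³/12 with b = 78.2 mm (the shorter side).
I_min = 144×78.2³/12 = 5.739×10^6 mm⁴
I = 5.739×10^-6 m⁴
Required critical load P_cr = n·P = 1.7 × 322 = 547.4 kN = 5.474×10^5 N
From P_cr = π²EI/(K·L)²:  L = (1/K)·√(π²EI/P_cr) = (1/1)·√(π²×1.95×10^11×5.739×10^-6/5.474×10^5)
L = 4.49 m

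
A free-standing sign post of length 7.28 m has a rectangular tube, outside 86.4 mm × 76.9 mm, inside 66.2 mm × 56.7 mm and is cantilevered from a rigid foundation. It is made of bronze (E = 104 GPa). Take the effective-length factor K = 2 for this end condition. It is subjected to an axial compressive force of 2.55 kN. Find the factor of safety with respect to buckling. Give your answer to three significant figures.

Weak-axis I_min = (h_o·b_o³ − h_i·b_i³)/12 with b_o = 76.9, b_i = 56.70 mm (shorter outer/inner sides).
I_min = (86.4×76.9³ − 66.20×56.70³)/12 = 2.269×10^6 mm⁴
I = 2.269×10^6 mm⁴ = 2.269×10^-6 m⁴
Effective length L_e = K·L = 2 × 7.28 = 14.56 m
P_cr = π²EI / L_e² = π² × 104×10⁹ × 2.269×10^-6 / 14.56² = 1.098×10^4 N
Factor of safety n = P_cr / P = 10.984 / 2.55 = 4.31

n ≈ 4.31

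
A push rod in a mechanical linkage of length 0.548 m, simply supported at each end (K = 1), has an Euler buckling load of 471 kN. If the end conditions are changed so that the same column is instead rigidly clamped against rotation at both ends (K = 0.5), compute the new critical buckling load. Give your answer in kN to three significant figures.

P_cr ≈ 1880 kN

P_cr ∝ 1/K², so P_cr,new = P_cr,old × (K_old/K_new)² = 471 × (1/0.5)²
= 471 × 4.000 = 1880 kN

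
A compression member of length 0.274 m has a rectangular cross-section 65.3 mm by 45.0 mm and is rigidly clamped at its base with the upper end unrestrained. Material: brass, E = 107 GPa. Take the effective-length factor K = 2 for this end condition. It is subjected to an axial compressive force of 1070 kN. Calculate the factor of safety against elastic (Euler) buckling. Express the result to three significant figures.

n ≈ 1.63

Buckling occurs about the weak axis: I_min = h·b³/12 with b = 45.0 mm (the shorter side).
I_min = 65.3×45.0³/12 = 4.959×10^5 mm⁴
I = 4.959×10^5 mm⁴ = 4.959×10^-7 m⁴
Effective length L_e = K·L = 2 × 0.274 = 0.5480 m
P_cr = π²EI / L_e² = π² × 107×10⁹ × 4.959×10^-7 / 0.5480² = 1.744×10^6 N
Factor of safety n = P_cr / P = 1743.8 / 1070 = 1.63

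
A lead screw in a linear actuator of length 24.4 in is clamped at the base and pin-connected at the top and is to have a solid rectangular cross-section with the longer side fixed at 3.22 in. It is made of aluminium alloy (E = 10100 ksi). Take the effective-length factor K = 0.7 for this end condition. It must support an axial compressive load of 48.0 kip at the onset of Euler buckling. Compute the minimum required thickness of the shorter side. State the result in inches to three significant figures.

b ≈ 0.806 in

L_e = K·L = 0.7 × 24.4 = 17.08 in
Required I = P_cr·L_e²/(π²E) = 4.800×10^4 × 17.08² / (π² × 1.01×10^7) = 0.1405 in⁴
Rectangle, weak axis: I_min = h·b³/12 with h = 3.22 in fixed  ⇒  b = (12I/h)^(1/3) = 0.806 in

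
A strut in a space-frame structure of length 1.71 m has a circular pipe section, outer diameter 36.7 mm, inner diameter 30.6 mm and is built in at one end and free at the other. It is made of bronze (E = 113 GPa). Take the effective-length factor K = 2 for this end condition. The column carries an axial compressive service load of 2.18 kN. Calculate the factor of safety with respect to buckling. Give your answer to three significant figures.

n ≈ 2.01

d_o = 36.7 mm, d_i = 30.6 mm
I = π(d_o⁴ − d_i⁴)/64 = π(36.7⁴ − 30.60⁴)/64 = 4.601×10^4 mm⁴
I = 4.601×10^4 mm⁴ = 4.601×10^-8 m⁴
Effective length L_e = K·L = 2 × 1.71 = 3.420 m
P_cr = π²EI / L_e² = π² × 113×10⁹ × 4.601×10^-8 / 3.420² = 4.387×10^3 N
Factor of safety n = P_cr / P = 4.3873 / 2.18 = 2.01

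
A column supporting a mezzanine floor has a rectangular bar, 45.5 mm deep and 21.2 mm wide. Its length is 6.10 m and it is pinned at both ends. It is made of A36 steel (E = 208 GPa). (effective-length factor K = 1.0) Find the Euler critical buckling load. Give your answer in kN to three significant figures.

Buckling occurs about the weak axis: I_min = h·b³/12 with b = 21.2 mm (the shorter side).
I_min = 45.5×21.2³/12 = 3.613×10^4 mm⁴
I = 3.613×10^4 mm⁴ = 3.613×10^-8 m⁴
Effective length L_e = K·L = 1 × 6.10 = 6.100 m
P_cr = π²EI / L_e² = π² × 208×10⁹ × 3.613×10^-8 / 6.100² = 1.993×10^3 N

P_cr ≈ 1.99 kN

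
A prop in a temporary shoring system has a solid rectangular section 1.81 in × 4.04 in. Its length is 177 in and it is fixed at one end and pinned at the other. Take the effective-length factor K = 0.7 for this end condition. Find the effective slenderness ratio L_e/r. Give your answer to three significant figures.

Buckling occurs about the weak axis: I_min = h·b³/12 with b = 1.81 in (the shorter side).
I_min = 4.04×1.81³/12 = 1.996 in⁴
A = 7.312 in²;  r_min = √(I/A) = √(1.996/7.312) = 0.5225 in
L_e = K·L = 0.7 × 177 = 123.9 in
λ = L_e / r_min = 123.90 / 0.5225 = 237

λ ≈ 237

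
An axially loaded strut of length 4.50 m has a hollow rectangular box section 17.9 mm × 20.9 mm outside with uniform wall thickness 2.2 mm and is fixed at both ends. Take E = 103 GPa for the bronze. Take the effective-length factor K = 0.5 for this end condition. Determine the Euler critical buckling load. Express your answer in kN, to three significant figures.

Inner dimensions: h_i = 20.9 − 2×2.2 = 16.50 mm, b_i = 17.9 − 2×2.2 = 13.50 mm
Weak-axis I_min = (h_o·b_o³ − h_i·b_i³)/12 with b_o = 17.9, b_i = 13.50 mm (shorter outer/inner sides).
I_min = (20.9×17.9³ − 16.50×13.50³)/12 = 6.606×10^3 mm⁴
I = 6.606×10^3 mm⁴ = 6.606×10^-9 m⁴
Effective length L_e = K·L = 0.5 × 4.50 = 2.250 m
P_cr = π²EI / L_e² = π² × 103×10⁹ × 6.606×10^-9 / 2.250² = 1.327×10^3 N

P_cr ≈ 1.33 kN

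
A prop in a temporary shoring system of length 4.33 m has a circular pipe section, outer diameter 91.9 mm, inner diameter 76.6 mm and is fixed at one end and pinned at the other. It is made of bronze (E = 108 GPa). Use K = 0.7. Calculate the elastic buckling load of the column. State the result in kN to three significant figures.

d_o = 91.9 mm, d_i = 76.6 mm
I = π(d_o⁴ − d_i⁴)/64 = π(91.9⁴ − 76.60⁴)/64 = 1.811×10^6 mm⁴
I = 1.811×10^6 mm⁴ = 1.811×10^-6 m⁴
Effective length L_e = K·L = 0.7 × 4.33 = 3.031 m
P_cr = π²EI / L_e² = π² × 108×10⁹ × 1.811×10^-6 / 3.031² = 2.102×10^5 N

P_cr ≈ 210 kN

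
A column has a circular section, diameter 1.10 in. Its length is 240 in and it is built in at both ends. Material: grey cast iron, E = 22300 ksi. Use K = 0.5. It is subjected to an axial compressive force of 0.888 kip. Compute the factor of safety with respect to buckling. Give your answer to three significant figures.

n ≈ 1.24

I = πd⁴/64 = π×1.10⁴/64 = 7.187×10^-2 in⁴
Effective length L_e = K·L = 0.5 × 240 = 120.0 in
P_cr = π²EI / L_e² = π² × 22300×10³ × 7.187×10^-2 / 120.0² = 1.098×10^3 lb
Factor of safety n = P_cr / P = 1.0985 / 0.888 = 1.24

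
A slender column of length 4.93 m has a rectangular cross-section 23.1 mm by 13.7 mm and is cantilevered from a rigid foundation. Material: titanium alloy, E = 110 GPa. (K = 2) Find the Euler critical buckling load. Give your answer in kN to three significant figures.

Buckling occurs about the weak axis: I_min = h·b³/12 with b = 13.7 mm (the shorter side).
I_min = 23.1×13.7³/12 = 4.950×10^3 mm⁴
I = 4.950×10^3 mm⁴ = 4.950×10^-9 m⁴
Effective length L_e = K·L = 2 × 4.93 = 9.860 m
P_cr = π²EI / L_e² = π² × 110×10⁹ × 4.950×10^-9 / 9.860² = 55.28 N

P_cr ≈ 0.0553 kN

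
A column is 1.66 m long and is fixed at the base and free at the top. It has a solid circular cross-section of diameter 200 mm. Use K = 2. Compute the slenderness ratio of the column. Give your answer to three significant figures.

For a solid circle r = d/4 = 200/4 = 50.00 mm
L_e = K·L = 2 × 1.66 m = 3.320 m = 3320.0 mm
λ = L_e / r_min = 3320.0 / 50.00 = 66.4

λ ≈ 66.4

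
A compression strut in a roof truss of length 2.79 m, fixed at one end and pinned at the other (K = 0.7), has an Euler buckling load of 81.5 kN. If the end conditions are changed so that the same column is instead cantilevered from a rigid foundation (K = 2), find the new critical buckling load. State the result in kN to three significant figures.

P_cr ≈ 9.98 kN

P_cr ∝ 1/K², so P_cr,new = P_cr,old × (K_old/K_new)² = 81.5 × (0.7/2)²
= 81.5 × 0.1225 = 9.98 kN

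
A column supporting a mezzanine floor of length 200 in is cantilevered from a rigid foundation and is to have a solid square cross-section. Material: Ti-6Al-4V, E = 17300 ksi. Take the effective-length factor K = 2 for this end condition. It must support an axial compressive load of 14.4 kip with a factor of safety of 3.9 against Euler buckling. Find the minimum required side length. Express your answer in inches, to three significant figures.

a ≈ 5.01 in

Required P_cr = n·P = 3.9 × 14.4 = 56.16 kip
L_e = K·L = 2 × 200 = 400.0 in
Required I = P_cr·L_e²/(π²E) = 5.616×10^4 × 400.0² / (π² × 1.73×10^7) = 52.63 in⁴
Solid square: I = a⁴/12  ⇒  a = (12I)^(1/4) = (12×52.63)^(1/4) = 5.01 in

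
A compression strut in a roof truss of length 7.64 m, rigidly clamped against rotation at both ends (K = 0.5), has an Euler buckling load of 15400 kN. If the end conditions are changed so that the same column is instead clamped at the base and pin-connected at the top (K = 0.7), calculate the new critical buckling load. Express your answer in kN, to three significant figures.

P_cr ≈ 7860 kN

P_cr ∝ 1/K², so P_cr,new = P_cr,old × (K_old/K_new)² = 15400 × (0.5/0.7)²
= 15400 × 0.5102 = 7860 kN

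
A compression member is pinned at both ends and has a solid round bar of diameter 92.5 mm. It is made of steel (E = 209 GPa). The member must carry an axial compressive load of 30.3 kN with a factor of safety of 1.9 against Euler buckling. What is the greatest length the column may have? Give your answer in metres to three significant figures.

I = πd⁴/64 = π×92.5⁴/64 = 3.594×10^6 mm⁴
I = 3.594×10^-6 m⁴
Required critical load P_cr = n·P = 1.9 × 30.3 = 57.57 kN = 5.757×10^4 N
From P_cr = π²EI/(K·L)²:  L = (1/K)·√(π²EI/P_cr) = (1/1)·√(π²×2.09×10^11×3.594×10^-6/5.757×10^4)
L = 11.3 m

L_max ≈ 11.3 m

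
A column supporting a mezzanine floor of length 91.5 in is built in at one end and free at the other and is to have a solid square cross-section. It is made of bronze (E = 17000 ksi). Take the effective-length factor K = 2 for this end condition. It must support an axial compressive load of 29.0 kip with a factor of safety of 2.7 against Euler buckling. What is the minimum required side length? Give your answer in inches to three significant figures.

Required P_cr = n·P = 2.7 × 29.0 = 78.30 kip
L_e = K·L = 2 × 91.5 = 183.0 in
Required I = P_cr·L_e²/(π²E) = 7.830×10^4 × 183.0² / (π² × 1.70×10^7) = 15.63 in⁴
Solid square: I = a⁴/12  ⇒  a = (12I)^(1/4) = (12×15.63)^(1/4) = 3.70 in

a ≈ 3.70 in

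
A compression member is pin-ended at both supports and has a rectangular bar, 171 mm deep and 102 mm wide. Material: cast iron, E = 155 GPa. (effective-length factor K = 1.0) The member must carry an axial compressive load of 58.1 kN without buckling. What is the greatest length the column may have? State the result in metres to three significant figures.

Buckling occurs about the weak axis: I_min = h·b³/12 with b = 102 mm (the shorter side).
I_min = 171×102³/12 = 1.512×10^7 mm⁴
I = 1.512×10^-5 m⁴
At the buckling limit P_cr = P = 5.810×10^4 N
From P_cr = π²EI/(K·L)²:  L = (1/K)·√(π²EI/P_cr) = (1/1)·√(π²×1.55×10^11×1.512×10^-5/5.810×10^4)
L = 20.0 m

L_max ≈ 20.0 m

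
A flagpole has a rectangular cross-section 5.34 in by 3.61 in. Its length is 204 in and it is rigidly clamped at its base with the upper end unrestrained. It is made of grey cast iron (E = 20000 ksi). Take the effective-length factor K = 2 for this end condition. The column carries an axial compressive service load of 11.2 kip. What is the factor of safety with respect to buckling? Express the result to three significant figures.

Buckling occurs about the weak axis: I_min = h·b³/12 with b = 3.61 in (the shorter side).
I_min = 5.34×3.61³/12 = 20.94 in⁴
Effective length L_e = K·L = 2 × 204 = 408.0 in
P_cr = π²EI / L_e² = π² × 20000×10³ × 20.94 / 408.0² = 2.483×10^4 lb
Factor of safety n = P_cr / P = 24.825 / 11.2 = 2.22

n ≈ 2.22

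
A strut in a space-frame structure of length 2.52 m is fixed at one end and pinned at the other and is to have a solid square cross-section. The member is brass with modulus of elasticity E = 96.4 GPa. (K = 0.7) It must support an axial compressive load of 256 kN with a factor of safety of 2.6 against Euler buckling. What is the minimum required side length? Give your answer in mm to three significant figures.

Required P_cr = n·P = 2.6 × 256 = 665.6 kN
L_e = K·L = 0.7 × 2.52 = 1.764 m
Required I = P_cr·L_e²/(π²E) = 6.656×10^5 × 1.764² / (π² × 9.64×10^10) = 2.177×10^-6 m⁴
I_req = 2.177×10^6 mm⁴
Solid square: I = a⁴/12  ⇒  a = (12I)^(1/4) = (12×2.177×10^6)^(1/4) = 71.5 mm

a ≈ 71.5 mm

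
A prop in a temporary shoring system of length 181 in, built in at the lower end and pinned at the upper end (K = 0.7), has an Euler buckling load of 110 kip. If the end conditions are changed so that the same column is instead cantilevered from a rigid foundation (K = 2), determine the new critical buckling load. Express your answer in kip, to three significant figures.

P_cr ≈ 13.5 kip

P_cr ∝ 1/K², so P_cr,new = P_cr,old × (K_old/K_new)² = 110 × (0.7/2)²
= 110 × 0.1225 = 13.5 kip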